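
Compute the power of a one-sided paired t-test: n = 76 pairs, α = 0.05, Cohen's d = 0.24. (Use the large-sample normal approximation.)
Power ≈ 0.67

Power calculation (paired t-test, normal approximation):
z_β = d · √n - z_α
z_β = 0.24 · √76 - 1.645
z_β = 0.24 · 8.718 - 1.645
z_β = 0.447

Power = Φ(z_β) = Φ(0.447) ≈ 0.673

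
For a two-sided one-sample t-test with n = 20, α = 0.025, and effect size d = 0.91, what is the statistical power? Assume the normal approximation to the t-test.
Power ≈ 0.97

Power calculation (one-sample t-test, normal approximation):
z_β = d · √n - z_{α/2}
z_β = 0.91 · √20 - 2.241
z_β = 0.91 · 4.472 - 2.241
z_β = 1.828

Power = Φ(z_β) = Φ(1.828) ≈ 0.966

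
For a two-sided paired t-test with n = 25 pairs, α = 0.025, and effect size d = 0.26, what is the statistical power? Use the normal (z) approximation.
Power ≈ 0.17

Power calculation (paired t-test, normal approximation):
z_β = d · √n - z_{α/2}
z_β = 0.26 · √25 - 2.241
z_β = 0.26 · 5.000 - 2.241
z_β = -0.941

Power = Φ(z_β) = Φ(-0.941) ≈ 0.173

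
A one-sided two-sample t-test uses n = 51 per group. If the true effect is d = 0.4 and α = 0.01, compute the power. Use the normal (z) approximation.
Power ≈ 0.38

Power calculation (two-sample t-test, normal approximation):
z_β = d · √(n/2) - z_α
z_β = 0.4 · √(51/2) - 2.326
z_β = 0.4 · 5.050 - 2.326
z_β = -0.306

Power = Φ(z_β) = Φ(-0.306) ≈ 0.380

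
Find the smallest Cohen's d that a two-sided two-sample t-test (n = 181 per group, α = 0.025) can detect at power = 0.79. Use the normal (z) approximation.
d ≈ 0.32

Minimum detectable effect (two-sample t-test, normal approximation):
d = (z_{α/2} + z_β) / √(n/2)
d = (2.241 + 0.806) / √(181/2)
d = 3.048 / 9.513
d ≈ 0.32

By Cohen's convention (0.2 small / 0.5 medium / 0.8 large): small effect.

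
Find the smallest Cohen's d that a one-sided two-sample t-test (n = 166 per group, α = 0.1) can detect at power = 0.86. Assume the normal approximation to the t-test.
d ≈ 0.26

Minimum detectable effect (two-sample t-test, normal approximation):
d = (z_α + z_β) / √(n/2)
d = (1.282 + 1.080) / √(166/2)
d = 2.362 / 9.110
d ≈ 0.26

By Cohen's convention (0.2 small / 0.5 medium / 0.8 large): small effect.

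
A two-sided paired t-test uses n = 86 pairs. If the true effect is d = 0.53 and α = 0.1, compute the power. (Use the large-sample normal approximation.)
Power ≈ 1.00

Power calculation (paired t-test, normal approximation):
z_β = d · √n - z_{α/2}
z_β = 0.53 · √86 - 1.645
z_β = 0.53 · 9.274 - 1.645
z_β = 3.270

Power = Φ(z_β) = Φ(3.270) ≈ 0.999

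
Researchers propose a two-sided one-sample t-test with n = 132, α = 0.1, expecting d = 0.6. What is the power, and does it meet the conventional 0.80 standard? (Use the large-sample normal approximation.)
Power ≈ 1.00; the study is adequately powered (power ≥ 0.80)

Power calculation (one-sample t-test, normal approximation):
z_β = d · √n - z_{α/2}
z_β = 0.6 · √132 - 1.645
z_β = 0.6 · 11.489 - 1.645
z_β = 5.249

Power = Φ(z_β) = Φ(5.249) ≈ 1.000

Effect size d = 0.6 is medium by Cohen's convention (0.2/0.5/0.8).

Threshold: power ≥ 0.80 is conventionally adequate.
Power ≈ 1.00 → the study is adequately powered (power ≥ 0.80).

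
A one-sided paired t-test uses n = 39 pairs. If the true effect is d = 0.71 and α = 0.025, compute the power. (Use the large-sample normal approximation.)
Power ≈ 0.99

Power calculation (paired t-test, normal approximation):
z_β = d · √n - z_α
z_β = 0.71 · √39 - 1.960
z_β = 0.71 · 6.245 - 1.960
z_β = 2.474

Power = Φ(z_β) = Φ(2.474) ≈ 0.993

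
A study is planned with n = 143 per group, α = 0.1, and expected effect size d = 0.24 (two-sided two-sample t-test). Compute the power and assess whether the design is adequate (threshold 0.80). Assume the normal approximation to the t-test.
Power ≈ 0.65; the study is underpowered (power < 0.80)

Power calculation (two-sample t-test, normal approximation):
z_β = d · √(n/2) - z_{α/2}
z_β = 0.24 · √(143/2) - 1.645
z_β = 0.24 · 8.456 - 1.645
z_β = 0.385

Power = Φ(z_β) = Φ(0.385) ≈ 0.650

Effect size d = 0.24 is small by Cohen's convention (0.2/0.5/0.8).

Threshold: power ≥ 0.80 is conventionally adequate.
Power ≈ 0.65 → the study is underpowered (power < 0.80).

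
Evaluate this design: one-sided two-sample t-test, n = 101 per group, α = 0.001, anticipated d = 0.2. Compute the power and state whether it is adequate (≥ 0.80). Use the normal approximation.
Power ≈ 0.05; the study is underpowered (power < 0.80)

Power calculation (two-sample t-test, normal approximation):
z_β = d · √(n/2) - z_α
z_β = 0.2 · √(101/2) - 3.090
z_β = 0.2 · 7.106 - 3.090
z_β = -1.669

Power = Φ(z_β) = Φ(-1.669) ≈ 0.048

Effect size d = 0.2 is small by Cohen's convention (0.2/0.5/0.8).

Threshold: power ≥ 0.80 is conventionally adequate.
Power ≈ 0.05 → the study is underpowered (power < 0.80).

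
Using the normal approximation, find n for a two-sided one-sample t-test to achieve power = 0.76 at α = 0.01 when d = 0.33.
n = 99

Sample size formula (one-sample t-test, normal approximation):
n = ((z_{α/2} + z_β) / d)²

z_{α/2} = 2.576 (for α = 0.01, two-sided)
z_β = 0.706 (for power = 0.76)
d = 0.33

n = ((2.576 + 0.706) / 0.33)²
n = (9.945)²
n ≈ 98.90
Round up to the next whole number: n = 99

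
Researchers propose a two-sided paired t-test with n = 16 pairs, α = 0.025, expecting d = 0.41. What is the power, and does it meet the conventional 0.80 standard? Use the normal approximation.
Power ≈ 0.27; the study is underpowered (power < 0.80)

Power calculation (paired t-test, normal approximation):
z_β = d · √n - z_{α/2}
z_β = 0.41 · √16 - 2.241
z_β = 0.41 · 4.000 - 2.241
z_β = -0.601

Power = Φ(z_β) = Φ(-0.601) ≈ 0.274

Effect size d = 0.41 is small by Cohen's convention (0.2/0.5/0.8).

Threshold: power ≥ 0.80 is conventionally adequate.
Power ≈ 0.27 → the study is underpowered (power < 0.80).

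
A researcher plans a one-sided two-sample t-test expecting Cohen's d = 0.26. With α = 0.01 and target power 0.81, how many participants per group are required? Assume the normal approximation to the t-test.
n = 304 per group

Sample size formula (two-sample t-test, normal approximation):
n = 2 · ((z_α + z_β) / d)²

z_α = 2.326 (for α = 0.01, one-sided)
z_β = 0.878 (for power = 0.81)
d = 0.26

n = 2 · ((2.326 + 0.878) / 0.26)²
n = 2 · (12.323)²
n ≈ 303.71
Round up to the next whole number: n = 304 per group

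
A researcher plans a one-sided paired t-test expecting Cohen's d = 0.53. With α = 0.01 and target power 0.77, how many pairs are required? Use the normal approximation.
n = 34 pairs

Sample size formula (paired t-test, normal approximation):
n = ((z_α + z_β) / d)²

z_α = 2.326 (for α = 0.01, one-sided)
z_β = 0.739 (for power = 0.77)
d = 0.53

n = ((2.326 + 0.739) / 0.53)²
n = (5.783)²
n ≈ 33.44
Round up to the next whole number: n = 34 pairs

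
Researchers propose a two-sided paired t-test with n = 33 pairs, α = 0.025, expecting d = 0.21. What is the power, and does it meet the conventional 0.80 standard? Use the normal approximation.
Power ≈ 0.15; the study is underpowered (power < 0.80)

Power calculation (paired t-test, normal approximation):
z_β = d · √n - z_{α/2}
z_β = 0.21 · √33 - 2.241
z_β = 0.21 · 5.745 - 2.241
z_β = -1.035

Power = Φ(z_β) = Φ(-1.035) ≈ 0.150

Effect size d = 0.21 is small by Cohen's convention (0.2/0.5/0.8).

Threshold: power ≥ 0.80 is conventionally adequate.
Power ≈ 0.15 → the study is underpowered (power < 0.80).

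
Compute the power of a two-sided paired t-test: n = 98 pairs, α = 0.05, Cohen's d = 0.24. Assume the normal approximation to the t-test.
Power ≈ 0.66

Power calculation (paired t-test, normal approximation):
z_β = d · √n - z_{α/2}
z_β = 0.24 · √98 - 1.960
z_β = 0.24 · 9.899 - 1.960
z_β = 0.416

Power = Φ(z_β) = Φ(0.416) ≈ 0.661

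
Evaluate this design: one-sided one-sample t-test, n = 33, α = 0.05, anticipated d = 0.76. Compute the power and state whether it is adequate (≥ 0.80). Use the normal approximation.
Power ≈ 1.00; the study is adequately powered (power ≥ 0.80)

Power calculation (one-sample t-test, normal approximation):
z_β = d · √n - z_α
z_β = 0.76 · √33 - 1.645
z_β = 0.76 · 5.745 - 1.645
z_β = 2.721

Power = Φ(z_β) = Φ(2.721) ≈ 0.997

Effect size d = 0.76 is medium by Cohen's convention (0.2/0.5/0.8).

Threshold: power ≥ 0.80 is conventionally adequate.
Power ≈ 1.00 → the study is adequately powered (power ≥ 0.80).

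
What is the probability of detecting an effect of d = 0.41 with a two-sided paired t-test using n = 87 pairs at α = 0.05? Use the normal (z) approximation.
Power ≈ 0.97

Power calculation (paired t-test, normal approximation):
z_β = d · √n - z_{α/2}
z_β = 0.41 · √87 - 1.960
z_β = 0.41 · 9.327 - 1.960
z_β = 1.864

Power = Φ(z_β) = Φ(1.864) ≈ 0.969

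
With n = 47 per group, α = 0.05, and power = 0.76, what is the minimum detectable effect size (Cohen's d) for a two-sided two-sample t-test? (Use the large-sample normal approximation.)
d ≈ 0.55

Minimum detectable effect (two-sample t-test, normal approximation):
d = (z_{α/2} + z_β) / √(n/2)
d = (1.960 + 0.706) / √(47/2)
d = 2.666 / 4.848
d ≈ 0.55

By Cohen's convention (0.2 small / 0.5 medium / 0.8 large): medium effect.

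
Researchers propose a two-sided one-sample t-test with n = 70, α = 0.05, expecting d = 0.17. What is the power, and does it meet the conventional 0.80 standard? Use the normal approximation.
Power ≈ 0.30; the study is underpowered (power < 0.80)

Power calculation (one-sample t-test, normal approximation):
z_β = d · √n - z_{α/2}
z_β = 0.17 · √70 - 1.960
z_β = 0.17 · 8.367 - 1.960
z_β = -0.538

Power = Φ(z_β) = Φ(-0.538) ≈ 0.295

Effect size d = 0.17 is very small by Cohen's convention (0.2/0.5/0.8).

Threshold: power ≥ 0.80 is conventionally adequate.
Power ≈ 0.30 → the study is underpowered (power < 0.80).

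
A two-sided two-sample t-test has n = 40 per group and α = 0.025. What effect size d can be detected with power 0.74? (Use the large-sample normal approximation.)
d ≈ 0.65

Minimum detectable effect (two-sample t-test, normal approximation):
d = (z_{α/2} + z_β) / √(n/2)
d = (2.241 + 0.643) / √(40/2)
d = 2.885 / 4.472
d ≈ 0.65

By Cohen's convention (0.2 small / 0.5 medium / 0.8 large): medium effect.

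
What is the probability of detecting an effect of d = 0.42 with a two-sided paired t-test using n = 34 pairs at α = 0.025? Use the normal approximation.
Power ≈ 0.58

Power calculation (paired t-test, normal approximation):
z_β = d · √n - z_{α/2}
z_β = 0.42 · √34 - 2.241
z_β = 0.42 · 5.831 - 2.241
z_β = 0.208

Power = Φ(z_β) = Φ(0.208) ≈ 0.582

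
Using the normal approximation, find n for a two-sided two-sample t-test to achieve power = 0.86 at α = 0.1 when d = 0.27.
n = 204 per group

Sample size formula (two-sample t-test, normal approximation):
n = 2 · ((z_{α/2} + z_β) / d)²

z_{α/2} = 1.645 (for α = 0.1, two-sided)
z_β = 1.080 (for power = 0.86)
d = 0.27

n = 2 · ((1.645 + 1.080) / 0.27)²
n = 2 · (10.093)²
n ≈ 203.74
Round up to the next whole number: n = 204 per group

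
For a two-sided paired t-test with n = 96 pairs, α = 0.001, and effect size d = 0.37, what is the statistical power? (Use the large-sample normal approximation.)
Power ≈ 0.63

Power calculation (paired t-test, normal approximation):
z_β = d · √n - z_{α/2}
z_β = 0.37 · √96 - 3.291
z_β = 0.37 · 9.798 - 3.291
z_β = 0.335

Power = Φ(z_β) = Φ(0.335) ≈ 0.631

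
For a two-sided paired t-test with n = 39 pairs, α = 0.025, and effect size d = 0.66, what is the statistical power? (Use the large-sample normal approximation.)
Power ≈ 0.97

Power calculation (paired t-test, normal approximation):
z_β = d · √n - z_{α/2}
z_β = 0.66 · √39 - 2.241
z_β = 0.66 · 6.245 - 2.241
z_β = 1.880

Power = Φ(z_β) = Φ(1.880) ≈ 0.970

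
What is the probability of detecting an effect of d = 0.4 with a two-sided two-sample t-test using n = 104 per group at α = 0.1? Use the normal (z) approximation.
Power ≈ 0.89

Power calculation (two-sample t-test, normal approximation):
z_β = d · √(n/2) - z_{α/2}
z_β = 0.4 · √(104/2) - 1.645
z_β = 0.4 · 7.211 - 1.645
z_β = 1.240

Power = Φ(z_β) = Φ(1.240) ≈ 0.892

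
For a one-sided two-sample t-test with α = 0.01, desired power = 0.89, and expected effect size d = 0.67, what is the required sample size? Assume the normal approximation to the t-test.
n = 57 per group

Sample size formula (two-sample t-test, normal approximation):
n = 2 · ((z_α + z_β) / d)²

z_α = 2.326 (for α = 0.01, one-sided)
z_β = 1.227 (for power = 0.89)
d = 0.67

n = 2 · ((2.326 + 1.227) / 0.67)²
n = 2 · (5.303)²
n ≈ 56.24
Round up to the next whole number: n = 57 per group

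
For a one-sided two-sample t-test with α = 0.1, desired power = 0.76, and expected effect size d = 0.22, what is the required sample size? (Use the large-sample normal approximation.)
n = 164 per group

Sample size formula (two-sample t-test, normal approximation):
n = 2 · ((z_α + z_β) / d)²

z_α = 1.282 (for α = 0.1, one-sided)
z_β = 0.706 (for power = 0.76)
d = 0.22

n = 2 · ((1.282 + 0.706) / 0.22)²
n = 2 · (9.036)²
n ≈ 163.30
Round up to the next whole number: n = 164 per group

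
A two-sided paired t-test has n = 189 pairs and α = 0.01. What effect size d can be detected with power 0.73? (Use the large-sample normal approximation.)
d ≈ 0.23

Minimum detectable effect (paired t-test, normal approximation):
d = (z_{α/2} + z_β) / √n
d = (2.576 + 0.613) / √189
d = 3.189 / 13.748
d ≈ 0.23

By Cohen's convention (0.2 small / 0.5 medium / 0.8 large): small effect.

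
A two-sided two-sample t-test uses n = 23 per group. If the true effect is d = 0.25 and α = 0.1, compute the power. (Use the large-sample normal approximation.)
Power ≈ 0.21

Power calculation (two-sample t-test, normal approximation):
z_β = d · √(n/2) - z_{α/2}
z_β = 0.25 · √(23/2) - 1.645
z_β = 0.25 · 3.391 - 1.645
z_β = -0.797

Power = Φ(z_β) = Φ(-0.797) ≈ 0.213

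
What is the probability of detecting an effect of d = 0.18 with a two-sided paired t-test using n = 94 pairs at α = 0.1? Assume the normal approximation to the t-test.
Power ≈ 0.54

Power calculation (paired t-test, normal approximation):
z_β = d · √n - z_{α/2}
z_β = 0.18 · √94 - 1.645
z_β = 0.18 · 9.695 - 1.645
z_β = 0.100

Power = Φ(z_β) = Φ(0.100) ≈ 0.540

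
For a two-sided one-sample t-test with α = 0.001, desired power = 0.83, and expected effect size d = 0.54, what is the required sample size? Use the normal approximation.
n = 62

Sample size formula (one-sample t-test, normal approximation):
n = ((z_{α/2} + z_β) / d)²

z_{α/2} = 3.291 (for α = 0.001, two-sided)
z_β = 0.954 (for power = 0.83)
d = 0.54

n = ((3.291 + 0.954) / 0.54)²
n = (7.861)²
n ≈ 61.80
Round up to the next whole number: n = 62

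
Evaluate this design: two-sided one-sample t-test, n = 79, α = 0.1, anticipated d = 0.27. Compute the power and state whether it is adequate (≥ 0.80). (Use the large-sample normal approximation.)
Power ≈ 0.77; the study is underpowered (power < 0.80)

Power calculation (one-sample t-test, normal approximation):
z_β = d · √n - z_{α/2}
z_β = 0.27 · √79 - 1.645
z_β = 0.27 · 8.888 - 1.645
z_β = 0.755

Power = Φ(z_β) = Φ(0.755) ≈ 0.775

Effect size d = 0.27 is small by Cohen's convention (0.2/0.5/0.8).

Threshold: power ≥ 0.80 is conventionally adequate.
Power ≈ 0.77 → the study is underpowered (power < 0.80).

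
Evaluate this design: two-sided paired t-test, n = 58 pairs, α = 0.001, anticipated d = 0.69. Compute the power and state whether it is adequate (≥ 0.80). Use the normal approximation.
Power ≈ 0.98; the study is adequately powered (power ≥ 0.80)

Power calculation (paired t-test, normal approximation):
z_β = d · √n - z_{α/2}
z_β = 0.69 · √58 - 3.291
z_β = 0.69 · 7.616 - 3.291
z_β = 1.964

Power = Φ(z_β) = Φ(1.964) ≈ 0.975

Effect size d = 0.69 is medium by Cohen's convention (0.2/0.5/0.8).

Threshold: power ≥ 0.80 is conventionally adequate.
Power ≈ 0.98 → the study is adequately powered (power ≥ 0.80).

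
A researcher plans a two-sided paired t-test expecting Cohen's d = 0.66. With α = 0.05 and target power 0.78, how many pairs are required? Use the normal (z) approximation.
n = 18 pairs

Sample size formula (paired t-test, normal approximation):
n = ((z_{α/2} + z_β) / d)²

z_{α/2} = 1.960 (for α = 0.05, two-sided)
z_β = 0.772 (for power = 0.78)
d = 0.66

n = ((1.960 + 0.772) / 0.66)²
n = (4.139)²
n ≈ 17.13
Round up to the next whole number: n = 18 pairs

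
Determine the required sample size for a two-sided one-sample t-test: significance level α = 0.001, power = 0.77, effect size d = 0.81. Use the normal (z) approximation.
n = 25

Sample size formula (one-sample t-test, normal approximation):
n = ((z_{α/2} + z_β) / d)²

z_{α/2} = 3.291 (for α = 0.001, two-sided)
z_β = 0.739 (for power = 0.77)
d = 0.81

n = ((3.291 + 0.739) / 0.81)²
n = (4.975)²
n ≈ 24.75
Round up to the next whole number: n = 25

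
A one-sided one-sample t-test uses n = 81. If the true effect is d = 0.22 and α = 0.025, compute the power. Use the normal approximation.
Power ≈ 0.51

Power calculation (one-sample t-test, normal approximation):
z_β = d · √n - z_α
z_β = 0.22 · √81 - 1.960
z_β = 0.22 · 9.000 - 1.960
z_β = 0.020

Power = Φ(z_β) = Φ(0.020) ≈ 0.508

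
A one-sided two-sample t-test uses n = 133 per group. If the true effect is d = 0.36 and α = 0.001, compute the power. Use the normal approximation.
Power ≈ 0.44

Power calculation (two-sample t-test, normal approximation):
z_β = d · √(n/2) - z_α
z_β = 0.36 · √(133/2) - 3.090
z_β = 0.36 · 8.155 - 3.090
z_β = -0.155

Power = Φ(z_β) = Φ(-0.155) ≈ 0.439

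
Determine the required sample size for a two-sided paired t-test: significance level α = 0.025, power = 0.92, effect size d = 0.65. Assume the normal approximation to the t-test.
n = 32 pairs

Sample size formula (paired t-test, normal approximation):
n = ((z_{α/2} + z_β) / d)²

z_{α/2} = 2.241 (for α = 0.025, two-sided)
z_β = 1.405 (for power = 0.92)
d = 0.65

n = ((2.241 + 1.405) / 0.65)²
n = (5.609)²
n ≈ 31.46
Round up to the next whole number: n = 32 pairs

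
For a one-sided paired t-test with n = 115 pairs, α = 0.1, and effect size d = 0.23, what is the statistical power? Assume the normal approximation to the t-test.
Power ≈ 0.88

Power calculation (paired t-test, normal approximation):
z_β = d · √n - z_α
z_β = 0.23 · √115 - 1.282
z_β = 0.23 · 10.724 - 1.282
z_β = 1.185

Power = Φ(z_β) = Φ(1.185) ≈ 0.882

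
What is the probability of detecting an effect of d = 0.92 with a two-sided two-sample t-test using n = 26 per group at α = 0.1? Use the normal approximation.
Power ≈ 0.95

Power calculation (two-sample t-test, normal approximation):
z_β = d · √(n/2) - z_{α/2}
z_β = 0.92 · √(26/2) - 1.645
z_β = 0.92 · 3.606 - 1.645
z_β = 1.672

Power = Φ(z_β) = Φ(1.672) ≈ 0.953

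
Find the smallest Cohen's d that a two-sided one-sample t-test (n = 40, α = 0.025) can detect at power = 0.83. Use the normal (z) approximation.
d ≈ 0.51

Minimum detectable effect (one-sample t-test, normal approximation):
d = (z_{α/2} + z_β) / √n
d = (2.241 + 0.954) / √40
d = 3.196 / 6.325
d ≈ 0.51

By Cohen's convention (0.2 small / 0.5 medium / 0.8 large): medium effect.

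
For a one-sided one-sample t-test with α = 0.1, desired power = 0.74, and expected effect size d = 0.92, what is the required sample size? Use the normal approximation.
n = 5

Sample size formula (one-sample t-test, normal approximation):
n = ((z_α + z_β) / d)²

z_α = 1.282 (for α = 0.1, one-sided)
z_β = 0.643 (for power = 0.74)
d = 0.92

n = ((1.282 + 0.643) / 0.92)²
n = (2.092)²
n ≈ 4.38
Round up to the next whole number: n = 5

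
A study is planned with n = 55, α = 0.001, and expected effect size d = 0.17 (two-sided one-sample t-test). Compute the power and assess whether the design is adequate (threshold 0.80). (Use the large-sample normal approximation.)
Power ≈ 0.02; the study is underpowered (power < 0.80)

Power calculation (one-sample t-test, normal approximation):
z_β = d · √n - z_{α/2}
z_β = 0.17 · √55 - 3.291
z_β = 0.17 · 7.416 - 3.291
z_β = -2.030

Power = Φ(z_β) = Φ(-2.030) ≈ 0.021

Effect size d = 0.17 is very small by Cohen's convention (0.2/0.5/0.8).

Threshold: power ≥ 0.80 is conventionally adequate.
Power ≈ 0.02 → the study is underpowered (power < 0.80).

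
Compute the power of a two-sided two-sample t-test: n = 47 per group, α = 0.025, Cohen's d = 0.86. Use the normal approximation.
Power ≈ 0.97

Power calculation (two-sample t-test, normal approximation):
z_β = d · √(n/2) - z_{α/2}
z_β = 0.86 · √(47/2) - 2.241
z_β = 0.86 · 4.848 - 2.241
z_β = 1.928

Power = Φ(z_β) = Φ(1.928) ≈ 0.973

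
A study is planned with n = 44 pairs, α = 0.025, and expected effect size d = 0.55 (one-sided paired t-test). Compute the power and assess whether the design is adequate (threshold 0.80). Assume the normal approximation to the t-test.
Power ≈ 0.95; the study is adequately powered (power ≥ 0.80)

Power calculation (paired t-test, normal approximation):
z_β = d · √n - z_α
z_β = 0.55 · √44 - 1.960
z_β = 0.55 · 6.633 - 1.960
z_β = 1.688

Power = Φ(z_β) = Φ(1.688) ≈ 0.954

Effect size d = 0.55 is medium by Cohen's convention (0.2/0.5/0.8).

Threshold: power ≥ 0.80 is conventionally adequate.
Power ≈ 0.95 → the study is adequately powered (power ≥ 0.80).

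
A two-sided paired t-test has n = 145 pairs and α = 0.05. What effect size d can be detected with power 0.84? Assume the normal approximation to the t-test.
d ≈ 0.25

Minimum detectable effect (paired t-test, normal approximation):
d = (z_{α/2} + z_β) / √n
d = (1.960 + 0.994) / √145
d = 2.954 / 12.042
d ≈ 0.25

By Cohen's convention (0.2 small / 0.5 medium / 0.8 large): small effect.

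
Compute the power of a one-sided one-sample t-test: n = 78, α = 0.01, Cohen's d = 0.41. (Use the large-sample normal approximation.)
Power ≈ 0.90

Power calculation (one-sample t-test, normal approximation):
z_β = d · √n - z_α
z_β = 0.41 · √78 - 2.326
z_β = 0.41 · 8.832 - 2.326
z_β = 1.295

Power = Φ(z_β) = Φ(1.295) ≈ 0.902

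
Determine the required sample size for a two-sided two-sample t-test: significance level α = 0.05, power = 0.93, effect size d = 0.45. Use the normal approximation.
n = 117 per group

Sample size formula (two-sample t-test, normal approximation):
n = 2 · ((z_{α/2} + z_β) / d)²

z_{α/2} = 1.960 (for α = 0.05, two-sided)
z_β = 1.476 (for power = 0.93)
d = 0.45

n = 2 · ((1.960 + 1.476) / 0.45)²
n = 2 · (7.636)²
n ≈ 116.62
Round up to the next whole number: n = 117 per group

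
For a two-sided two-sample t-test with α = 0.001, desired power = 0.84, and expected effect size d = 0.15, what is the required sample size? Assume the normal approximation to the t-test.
n = 1633 per group

Sample size formula (two-sample t-test, normal approximation):
n = 2 · ((z_{α/2} + z_β) / d)²

z_{α/2} = 3.291 (for α = 0.001, two-sided)
z_β = 0.994 (for power = 0.84)
d = 0.15

n = 2 · ((3.291 + 0.994) / 0.15)²
n = 2 · (28.567)²
n ≈ 1632.15
Round up to the next whole number: n = 1633 per group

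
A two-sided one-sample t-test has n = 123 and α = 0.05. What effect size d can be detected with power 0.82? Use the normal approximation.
d ≈ 0.26

Minimum detectable effect (one-sample t-test, normal approximation):
d = (z_{α/2} + z_β) / √n
d = (1.960 + 0.915) / √123
d = 2.875 / 11.091
d ≈ 0.26

By Cohen's convention (0.2 small / 0.5 medium / 0.8 large): small effect.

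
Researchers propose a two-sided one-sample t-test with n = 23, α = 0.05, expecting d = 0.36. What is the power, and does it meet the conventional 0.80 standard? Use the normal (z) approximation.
Power ≈ 0.41; the study is underpowered (power < 0.80)

Power calculation (one-sample t-test, normal approximation):
z_β = d · √n - z_{α/2}
z_β = 0.36 · √23 - 1.960
z_β = 0.36 · 4.796 - 1.960
z_β = -0.233

Power = Φ(z_β) = Φ(-0.233) ≈ 0.408

Effect size d = 0.36 is small by Cohen's convention (0.2/0.5/0.8).

Threshold: power ≥ 0.80 is conventionally adequate.
Power ≈ 0.41 → the study is underpowered (power < 0.80).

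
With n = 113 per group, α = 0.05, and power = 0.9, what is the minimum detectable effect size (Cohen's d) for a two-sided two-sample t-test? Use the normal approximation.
d ≈ 0.43

Minimum detectable effect (two-sample t-test, normal approximation):
d = (z_{α/2} + z_β) / √(n/2)
d = (1.960 + 1.282) / √(113/2)
d = 3.242 / 7.517
d ≈ 0.43

By Cohen's convention (0.2 small / 0.5 medium / 0.8 large): small effect.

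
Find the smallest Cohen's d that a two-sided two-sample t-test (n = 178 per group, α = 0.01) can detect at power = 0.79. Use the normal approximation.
d ≈ 0.36

Minimum detectable effect (two-sample t-test, normal approximation):
d = (z_{α/2} + z_β) / √(n/2)
d = (2.576 + 0.806) / √(178/2)
d = 3.382 / 9.434
d ≈ 0.36

By Cohen's convention (0.2 small / 0.5 medium / 0.8 large): small effect.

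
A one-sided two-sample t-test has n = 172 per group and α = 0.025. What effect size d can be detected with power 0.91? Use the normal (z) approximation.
d ≈ 0.36

Minimum detectable effect (two-sample t-test, normal approximation):
d = (z_α + z_β) / √(n/2)
d = (1.960 + 1.341) / √(172/2)
d = 3.301 / 9.274
d ≈ 0.36

By Cohen's convention (0.2 small / 0.5 medium / 0.8 large): small effect.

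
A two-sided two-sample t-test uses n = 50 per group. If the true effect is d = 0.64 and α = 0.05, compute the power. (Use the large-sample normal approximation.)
Power ≈ 0.89

Power calculation (two-sample t-test, normal approximation):
z_β = d · √(n/2) - z_{α/2}
z_β = 0.64 · √(50/2) - 1.960
z_β = 0.64 · 5.000 - 1.960
z_β = 1.240

Power = Φ(z_β) = Φ(1.240) ≈ 0.893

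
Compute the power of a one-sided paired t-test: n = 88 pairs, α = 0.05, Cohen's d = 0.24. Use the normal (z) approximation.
Power ≈ 0.73

Power calculation (paired t-test, normal approximation):
z_β = d · √n - z_α
z_β = 0.24 · √88 - 1.645
z_β = 0.24 · 9.381 - 1.645
z_β = 0.607

Power = Φ(z_β) = Φ(0.607) ≈ 0.728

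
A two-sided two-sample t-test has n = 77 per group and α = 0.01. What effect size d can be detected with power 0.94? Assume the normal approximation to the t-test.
d ≈ 0.67

Minimum detectable effect (two-sample t-test, normal approximation):
d = (z_{α/2} + z_β) / √(n/2)
d = (2.576 + 1.555) / √(77/2)
d = 4.131 / 6.205
d ≈ 0.67

By Cohen's convention (0.2 small / 0.5 medium / 0.8 large): medium effect.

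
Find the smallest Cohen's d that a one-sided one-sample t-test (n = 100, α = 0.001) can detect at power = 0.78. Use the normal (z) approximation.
d ≈ 0.39

Minimum detectable effect (one-sample t-test, normal approximation):
d = (z_α + z_β) / √n
d = (3.090 + 0.772) / √100
d = 3.862 / 10.000
d ≈ 0.39

By Cohen's convention (0.2 small / 0.5 medium / 0.8 large): small effect.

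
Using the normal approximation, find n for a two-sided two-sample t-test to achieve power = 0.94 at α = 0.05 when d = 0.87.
n = 33 per group

Sample size formula (two-sample t-test, normal approximation):
n = 2 · ((z_{α/2} + z_β) / d)²

z_{α/2} = 1.960 (for α = 0.05, two-sided)
z_β = 1.555 (for power = 0.94)
d = 0.87

n = 2 · ((1.960 + 1.555) / 0.87)²
n = 2 · (4.040)²
n ≈ 32.64
Round up to the next whole number: n = 33 per group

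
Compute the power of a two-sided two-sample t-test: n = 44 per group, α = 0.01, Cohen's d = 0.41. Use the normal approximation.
Power ≈ 0.26

Power calculation (two-sample t-test, normal approximation):
z_β = d · √(n/2) - z_{α/2}
z_β = 0.41 · √(44/2) - 2.576
z_β = 0.41 · 4.690 - 2.576
z_β = -0.653

Power = Φ(z_β) = Φ(-0.653) ≈ 0.257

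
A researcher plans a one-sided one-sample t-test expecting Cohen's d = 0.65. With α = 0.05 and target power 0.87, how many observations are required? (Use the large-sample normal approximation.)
n = 19

Sample size formula (one-sample t-test, normal approximation):
n = ((z_α + z_β) / d)²

z_α = 1.645 (for α = 0.05, one-sided)
z_β = 1.126 (for power = 0.87)
d = 0.65

n = ((1.645 + 1.126) / 0.65)²
n = (4.263)²
n ≈ 18.17
Round up to the next whole number: n = 19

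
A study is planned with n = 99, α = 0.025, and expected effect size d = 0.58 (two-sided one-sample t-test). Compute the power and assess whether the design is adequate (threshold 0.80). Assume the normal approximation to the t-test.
Power ≈ 1.00; the study is adequately powered (power ≥ 0.80)

Power calculation (one-sample t-test, normal approximation):
z_β = d · √n - z_{α/2}
z_β = 0.58 · √99 - 2.241
z_β = 0.58 · 9.950 - 2.241
z_β = 3.530

Power = Φ(z_β) = Φ(3.530) ≈ 1.000

Effect size d = 0.58 is medium by Cohen's convention (0.2/0.5/0.8).

Threshold: power ≥ 0.80 is conventionally adequate.
Power ≈ 1.00 → the study is adequately powered (power ≥ 0.80).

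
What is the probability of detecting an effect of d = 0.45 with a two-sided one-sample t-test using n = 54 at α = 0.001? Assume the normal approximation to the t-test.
Power ≈ 0.51

Power calculation (one-sample t-test, normal approximation):
z_β = d · √n - z_{α/2}
z_β = 0.45 · √54 - 3.291
z_β = 0.45 · 7.348 - 3.291
z_β = 0.016

Power = Φ(z_β) = Φ(0.016) ≈ 0.506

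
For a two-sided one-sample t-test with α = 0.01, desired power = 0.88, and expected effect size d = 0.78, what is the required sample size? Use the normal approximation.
n = 24

Sample size formula (one-sample t-test, normal approximation):
n = ((z_{α/2} + z_β) / d)²

z_{α/2} = 2.576 (for α = 0.01, two-sided)
z_β = 1.175 (for power = 0.88)
d = 0.78

n = ((2.576 + 1.175) / 0.78)²
n = (4.809)²
n ≈ 23.13
Round up to the next whole number: n = 24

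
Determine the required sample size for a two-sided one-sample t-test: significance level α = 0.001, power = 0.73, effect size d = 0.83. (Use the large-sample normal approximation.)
n = 23

Sample size formula (one-sample t-test, normal approximation):
n = ((z_{α/2} + z_β) / d)²

z_{α/2} = 3.291 (for α = 0.001, two-sided)
z_β = 0.613 (for power = 0.73)
d = 0.83

n = ((3.291 + 0.613) / 0.83)²
n = (4.704)²
n ≈ 22.13
Round up to the next whole number: n = 23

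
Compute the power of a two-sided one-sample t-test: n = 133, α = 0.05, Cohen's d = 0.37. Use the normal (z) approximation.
Power ≈ 0.99

Power calculation (one-sample t-test, normal approximation):
z_β = d · √n - z_{α/2}
z_β = 0.37 · √133 - 1.960
z_β = 0.37 · 11.533 - 1.960
z_β = 2.307

Power = Φ(z_β) = Φ(2.307) ≈ 0.989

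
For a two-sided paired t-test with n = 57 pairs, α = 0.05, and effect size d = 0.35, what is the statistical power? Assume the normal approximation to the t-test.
Power ≈ 0.75

Power calculation (paired t-test, normal approximation):
z_β = d · √n - z_{α/2}
z_β = 0.35 · √57 - 1.960
z_β = 0.35 · 7.550 - 1.960
z_β = 0.682

Power = Φ(z_β) = Φ(0.682) ≈ 0.753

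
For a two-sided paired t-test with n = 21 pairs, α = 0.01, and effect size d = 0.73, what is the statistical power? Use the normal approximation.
Power ≈ 0.78

Power calculation (paired t-test, normal approximation):
z_β = d · √n - z_{α/2}
z_β = 0.73 · √21 - 2.576
z_β = 0.73 · 4.583 - 2.576
z_β = 0.769

Power = Φ(z_β) = Φ(0.769) ≈ 0.779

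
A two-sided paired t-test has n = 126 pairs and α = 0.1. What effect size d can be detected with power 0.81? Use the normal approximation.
d ≈ 0.22

Minimum detectable effect (paired t-test, normal approximation):
d = (z_{α/2} + z_β) / √n
d = (1.645 + 0.878) / √126
d = 2.523 / 11.225
d ≈ 0.22

By Cohen's convention (0.2 small / 0.5 medium / 0.8 large): small effect.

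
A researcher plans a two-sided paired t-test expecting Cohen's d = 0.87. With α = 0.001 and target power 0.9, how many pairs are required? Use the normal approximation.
n = 28 pairs

Sample size formula (paired t-test, normal approximation):
n = ((z_{α/2} + z_β) / d)²

z_{α/2} = 3.291 (for α = 0.001, two-sided)
z_β = 1.282 (for power = 0.9)
d = 0.87

n = ((3.291 + 1.282) / 0.87)²
n = (5.256)²
n ≈ 27.63
Round up to the next whole number: n = 28 pairs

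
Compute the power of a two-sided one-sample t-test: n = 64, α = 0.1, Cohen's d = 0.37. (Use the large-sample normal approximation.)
Power ≈ 0.91

Power calculation (one-sample t-test, normal approximation):
z_β = d · √n - z_{α/2}
z_β = 0.37 · √64 - 1.645
z_β = 0.37 · 8.000 - 1.645
z_β = 1.315

Power = Φ(z_β) = Φ(1.315) ≈ 0.906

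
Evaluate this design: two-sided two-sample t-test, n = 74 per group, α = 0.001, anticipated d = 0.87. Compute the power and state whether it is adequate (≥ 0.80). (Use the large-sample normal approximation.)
Power ≈ 0.98; the study is adequately powered (power ≥ 0.80)

Power calculation (two-sample t-test, normal approximation):
z_β = d · √(n/2) - z_{α/2}
z_β = 0.87 · √(74/2) - 3.291
z_β = 0.87 · 6.083 - 3.291
z_β = 2.001

Power = Φ(z_β) = Φ(2.001) ≈ 0.977

Effect size d = 0.87 is large by Cohen's convention (0.2/0.5/0.8).

Threshold: power ≥ 0.80 is conventionally adequate.
Power ≈ 0.98 → the study is adequately powered (power ≥ 0.80).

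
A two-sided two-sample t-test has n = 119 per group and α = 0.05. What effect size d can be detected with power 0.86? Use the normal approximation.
d ≈ 0.39

Minimum detectable effect (two-sample t-test, normal approximation):
d = (z_{α/2} + z_β) / √(n/2)
d = (1.960 + 1.080) / √(119/2)
d = 3.040 / 7.714
d ≈ 0.39

By Cohen's convention (0.2 small / 0.5 medium / 0.8 large): small effect.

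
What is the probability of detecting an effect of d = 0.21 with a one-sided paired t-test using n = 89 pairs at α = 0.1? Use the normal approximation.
Power ≈ 0.76

Power calculation (paired t-test, normal approximation):
z_β = d · √n - z_α
z_β = 0.21 · √89 - 1.282
z_β = 0.21 · 9.434 - 1.282
z_β = 0.700

Power = Φ(z_β) = Φ(0.700) ≈ 0.758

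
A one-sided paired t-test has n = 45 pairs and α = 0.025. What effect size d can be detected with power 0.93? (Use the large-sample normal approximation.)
d ≈ 0.51

Minimum detectable effect (paired t-test, normal approximation):
d = (z_α + z_β) / √n
d = (1.960 + 1.476) / √45
d = 3.436 / 6.708
d ≈ 0.51

By Cohen's convention (0.2 small / 0.5 medium / 0.8 large): medium effect.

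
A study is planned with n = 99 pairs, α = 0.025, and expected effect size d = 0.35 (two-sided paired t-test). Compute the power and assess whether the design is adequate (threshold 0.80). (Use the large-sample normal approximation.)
Power ≈ 0.89; the study is adequately powered (power ≥ 0.80)

Power calculation (paired t-test, normal approximation):
z_β = d · √n - z_{α/2}
z_β = 0.35 · √99 - 2.241
z_β = 0.35 · 9.950 - 2.241
z_β = 1.241

Power = Φ(z_β) = Φ(1.241) ≈ 0.893

Effect size d = 0.35 is small by Cohen's convention (0.2/0.5/0.8).

Threshold: power ≥ 0.80 is conventionally adequate.
Power ≈ 0.89 → the study is adequately powered (power ≥ 0.80).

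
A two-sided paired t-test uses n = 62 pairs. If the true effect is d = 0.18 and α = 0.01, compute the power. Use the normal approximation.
Power ≈ 0.12

Power calculation (paired t-test, normal approximation):
z_β = d · √n - z_{α/2}
z_β = 0.18 · √62 - 2.576
z_β = 0.18 · 7.874 - 2.576
z_β = -1.159

Power = Φ(z_β) = Φ(-1.159) ≈ 0.123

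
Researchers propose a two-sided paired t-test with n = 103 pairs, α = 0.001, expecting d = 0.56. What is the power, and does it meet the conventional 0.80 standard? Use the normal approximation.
Power ≈ 0.99; the study is adequately powered (power ≥ 0.80)

Power calculation (paired t-test, normal approximation):
z_β = d · √n - z_{α/2}
z_β = 0.56 · √103 - 3.291
z_β = 0.56 · 10.149 - 3.291
z_β = 2.393

Power = Φ(z_β) = Φ(2.393) ≈ 0.992

Effect size d = 0.56 is medium by Cohen's convention (0.2/0.5/0.8).

Threshold: power ≥ 0.80 is conventionally adequate.
Power ≈ 0.99 → the study is adequately powered (power ≥ 0.80).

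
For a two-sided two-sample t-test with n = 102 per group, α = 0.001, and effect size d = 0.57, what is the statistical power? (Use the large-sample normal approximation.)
Power ≈ 0.78

Power calculation (two-sample t-test, normal approximation):
z_β = d · √(n/2) - z_{α/2}
z_β = 0.57 · √(102/2) - 3.291
z_β = 0.57 · 7.141 - 3.291
z_β = 0.780

Power = Φ(z_β) = Φ(0.780) ≈ 0.782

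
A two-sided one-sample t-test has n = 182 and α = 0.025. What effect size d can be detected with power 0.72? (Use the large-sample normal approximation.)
d ≈ 0.21

Minimum detectable effect (one-sample t-test, normal approximation):
d = (z_{α/2} + z_β) / √n
d = (2.241 + 0.583) / √182
d = 2.824 / 13.491
d ≈ 0.21

By Cohen's convention (0.2 small / 0.5 medium / 0.8 large): small effect.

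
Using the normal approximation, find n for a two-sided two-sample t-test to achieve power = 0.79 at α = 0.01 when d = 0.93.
n = 27 per group

Sample size formula (two-sample t-test, normal approximation):
n = 2 · ((z_{α/2} + z_β) / d)²

z_{α/2} = 2.576 (for α = 0.01, two-sided)
z_β = 0.806 (for power = 0.79)
d = 0.93

n = 2 · ((2.576 + 0.806) / 0.93)²
n = 2 · (3.637)²
n ≈ 26.46
Round up to the next whole number: n = 27 per group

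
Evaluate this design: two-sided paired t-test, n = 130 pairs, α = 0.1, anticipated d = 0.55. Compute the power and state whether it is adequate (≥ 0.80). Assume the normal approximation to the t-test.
Power ≈ 1.00; the study is adequately powered (power ≥ 0.80)

Power calculation (paired t-test, normal approximation):
z_β = d · √n - z_{α/2}
z_β = 0.55 · √130 - 1.645
z_β = 0.55 · 11.402 - 1.645
z_β = 4.626

Power = Φ(z_β) = Φ(4.626) ≈ 1.000

Effect size d = 0.55 is medium by Cohen's convention (0.2/0.5/0.8).

Threshold: power ≥ 0.80 is conventionally adequate.
Power ≈ 1.00 → the study is adequately powered (power ≥ 0.80).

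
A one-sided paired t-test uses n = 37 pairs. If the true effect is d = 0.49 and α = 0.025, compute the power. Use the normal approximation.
Power ≈ 0.85

Power calculation (paired t-test, normal approximation):
z_β = d · √n - z_α
z_β = 0.49 · √37 - 1.960
z_β = 0.49 · 6.083 - 1.960
z_β = 1.021

Power = Φ(z_β) = Φ(1.021) ≈ 0.846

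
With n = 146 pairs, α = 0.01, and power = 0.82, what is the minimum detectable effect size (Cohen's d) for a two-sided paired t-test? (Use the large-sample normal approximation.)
d ≈ 0.29

Minimum detectable effect (paired t-test, normal approximation):
d = (z_{α/2} + z_β) / √n
d = (2.576 + 0.915) / √146
d = 3.491 / 12.083
d ≈ 0.29

By Cohen's convention (0.2 small / 0.5 medium / 0.8 large): small effect.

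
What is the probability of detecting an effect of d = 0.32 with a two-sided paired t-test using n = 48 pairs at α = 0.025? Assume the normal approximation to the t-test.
Power ≈ 0.49

Power calculation (paired t-test, normal approximation):
z_β = d · √n - z_{α/2}
z_β = 0.32 · √48 - 2.241
z_β = 0.32 · 6.928 - 2.241
z_β = -0.024

Power = Φ(z_β) = Φ(-0.024) ≈ 0.490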